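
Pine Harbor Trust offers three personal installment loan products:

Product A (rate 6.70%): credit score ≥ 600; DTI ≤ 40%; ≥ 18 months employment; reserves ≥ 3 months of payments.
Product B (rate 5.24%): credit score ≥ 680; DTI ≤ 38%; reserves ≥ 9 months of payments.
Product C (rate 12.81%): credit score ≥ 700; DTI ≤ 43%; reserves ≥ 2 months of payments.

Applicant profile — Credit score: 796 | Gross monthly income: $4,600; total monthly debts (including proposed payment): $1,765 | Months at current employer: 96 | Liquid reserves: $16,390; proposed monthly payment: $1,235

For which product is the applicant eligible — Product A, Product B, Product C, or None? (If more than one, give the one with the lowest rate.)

Product A

DTI = 1,765/4,600 = 38.4%.
Reserves = 16,390/1,235 = 13.3 months.
Product A: score 796 ≥ 600; DTI 38.4% ≤ 40%; employment 96 ≥ 18 mo; reserves 13.3 ≥ 3 mo → qualifies.
Product B: score 796 ≥ 680; DTI 38.4% > 38%; reserves 13.3 ≥ 9 mo → does not qualify.
Product C: score 796 ≥ 700; DTI 38.4% ≤ 43%; reserves 13.3 ≥ 2 mo → qualifies.
Qualifying: Product A, Product C. Lowest rate is 6.70% → Product A.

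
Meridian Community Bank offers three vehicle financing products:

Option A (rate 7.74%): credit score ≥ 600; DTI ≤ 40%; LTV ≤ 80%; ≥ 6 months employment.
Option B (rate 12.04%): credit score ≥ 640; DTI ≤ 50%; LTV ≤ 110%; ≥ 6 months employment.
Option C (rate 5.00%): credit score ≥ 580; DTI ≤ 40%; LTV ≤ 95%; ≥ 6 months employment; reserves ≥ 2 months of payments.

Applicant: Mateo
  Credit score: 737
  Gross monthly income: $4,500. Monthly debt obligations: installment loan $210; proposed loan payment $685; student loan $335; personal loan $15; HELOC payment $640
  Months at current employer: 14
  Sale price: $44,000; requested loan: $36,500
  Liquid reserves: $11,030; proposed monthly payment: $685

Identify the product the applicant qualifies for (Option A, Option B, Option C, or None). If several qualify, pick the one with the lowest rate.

Total debts = (210 + 685 + 335 + 15 + 640) = 1,885; DTI = 1,885/4,500 = 41.9%.
LTV = 36,500/44,000 = 83%.
Reserves = 11,030/685 = 16.1 months.
Option A: score 737 ≥ 600; DTI 41.9% > 40%; LTV 83% > 80%; employment 14 ≥ 6 mo → does not qualify.
Option B: score 737 ≥ 640; DTI 41.9% ≤ 50%; LTV 83% ≤ 110%; employment 14 ≥ 6 mo → qualifies.
Option C: score 737 ≥ 580; DTI 41.9% > 40%; LTV 83% ≤ 95%; employment 14 ≥ 6 mo; reserves 16.1 ≥ 2 mo → does not qualify.

Option B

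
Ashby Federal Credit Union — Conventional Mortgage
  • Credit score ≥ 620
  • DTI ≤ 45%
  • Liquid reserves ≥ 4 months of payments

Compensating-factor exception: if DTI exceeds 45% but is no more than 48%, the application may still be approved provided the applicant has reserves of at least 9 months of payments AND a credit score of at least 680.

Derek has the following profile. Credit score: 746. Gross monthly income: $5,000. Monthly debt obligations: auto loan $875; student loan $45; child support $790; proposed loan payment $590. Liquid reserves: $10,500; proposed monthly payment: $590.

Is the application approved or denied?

Approved

Credit score 746 ≥ 620 (meets base)
Total debts = (875 + 45 + 790 + 590) = 2,300. DTI = 2,300/5,000 = 46% > 45% — standard DTI limit exceeded.
Liquid reserves cover 10,500/590 = 17.8 months — ≥ 4 required
46% falls in the override range (45%–48%), so the compensating-factor test applies.
Override check — reserves: 17.8 mo (ok); score: 746 (ok).
Both compensating conditions met → exception applies.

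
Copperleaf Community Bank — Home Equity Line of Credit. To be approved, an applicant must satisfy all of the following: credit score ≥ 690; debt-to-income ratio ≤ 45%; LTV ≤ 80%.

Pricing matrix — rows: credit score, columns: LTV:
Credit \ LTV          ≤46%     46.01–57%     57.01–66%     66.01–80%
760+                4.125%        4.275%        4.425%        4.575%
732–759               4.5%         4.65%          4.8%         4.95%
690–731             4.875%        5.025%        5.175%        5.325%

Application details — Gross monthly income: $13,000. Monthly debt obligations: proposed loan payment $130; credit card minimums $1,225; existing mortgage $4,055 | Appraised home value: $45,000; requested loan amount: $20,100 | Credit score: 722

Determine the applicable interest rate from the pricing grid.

4.875%

Credit score 722 ≥ 690; Total monthly debts = (130 + 1,225 + 4,055) = 5,410. DTI: 5,410 ÷ 13,000 = 41.6%, within the 45% cap
LTV = 20,100/45,000 = 44.7% ≤ 80%
Score 722 is in the 690–731 band; LTV 44.7% is in the ≤46% band → 4.875%.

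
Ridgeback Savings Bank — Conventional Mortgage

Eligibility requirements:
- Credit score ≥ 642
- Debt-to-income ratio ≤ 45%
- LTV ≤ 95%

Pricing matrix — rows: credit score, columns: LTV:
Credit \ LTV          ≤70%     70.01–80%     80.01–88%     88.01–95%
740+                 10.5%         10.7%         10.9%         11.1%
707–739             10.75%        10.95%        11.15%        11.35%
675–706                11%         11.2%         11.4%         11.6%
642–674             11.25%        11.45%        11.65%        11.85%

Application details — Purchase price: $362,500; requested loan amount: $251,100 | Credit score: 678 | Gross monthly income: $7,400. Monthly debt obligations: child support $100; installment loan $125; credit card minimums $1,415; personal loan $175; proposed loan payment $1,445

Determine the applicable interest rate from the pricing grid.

Credit score 678 ≥ 642; Total monthly debts = (100 + 125 + 1,415 + 175 + 1,445) = 3,260. Debt-to-income = 3,260/7,400 = 44.1% — meets 45% limit
Loan-to-value = 251,100/362,500 = 69.3% — pass (95% max)
Row: 678 falls in 675–706. Column: 69.3% falls in ≤70%. Rate = 11%.

11%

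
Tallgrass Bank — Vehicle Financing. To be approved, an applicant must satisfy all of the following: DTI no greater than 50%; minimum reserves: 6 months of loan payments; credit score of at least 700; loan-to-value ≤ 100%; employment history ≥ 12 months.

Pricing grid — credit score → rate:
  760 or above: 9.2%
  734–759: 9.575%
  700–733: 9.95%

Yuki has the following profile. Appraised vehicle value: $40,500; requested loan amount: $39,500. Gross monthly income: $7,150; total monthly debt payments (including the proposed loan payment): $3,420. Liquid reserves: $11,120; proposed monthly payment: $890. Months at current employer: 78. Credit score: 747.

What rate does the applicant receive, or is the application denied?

Approved at 9.575%

Credit score 747 ≥ 700 (meets minimum)
Employment 78 ≥ 12 months
LTV: 39,500 ÷ 40,500 = 97.5%, within 100% cap
DTI: 3,420 ÷ 7,150 = 47.8%, within the 50% cap
Liquid reserves cover 11,120/890 = 12.5 months — ≥ 6 required
All requirements met. Score 747 falls in the 734–759 tier → 9.575%.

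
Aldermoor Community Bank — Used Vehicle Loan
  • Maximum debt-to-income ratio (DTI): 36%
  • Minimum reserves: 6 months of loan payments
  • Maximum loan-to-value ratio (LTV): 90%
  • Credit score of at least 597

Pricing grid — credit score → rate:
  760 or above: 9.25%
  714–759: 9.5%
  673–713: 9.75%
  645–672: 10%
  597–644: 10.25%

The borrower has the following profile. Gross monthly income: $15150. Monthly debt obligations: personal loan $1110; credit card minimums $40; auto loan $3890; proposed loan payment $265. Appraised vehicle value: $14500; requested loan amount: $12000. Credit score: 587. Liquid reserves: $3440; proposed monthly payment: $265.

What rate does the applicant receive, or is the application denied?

Denied

Credit score 587 < 597 (below minimum)
Reserves = 3,440/265 = 13.0 months ≥ 6
LTV: 12,000 ÷ 14,500 = 82.8%, within 90% cap
Total monthly debts = (1,110 + 40 + 3,890 + 265) = 5,305. DTI = 5,305/15,150 = 35% ≤ 36%
Not all requirements met → denied.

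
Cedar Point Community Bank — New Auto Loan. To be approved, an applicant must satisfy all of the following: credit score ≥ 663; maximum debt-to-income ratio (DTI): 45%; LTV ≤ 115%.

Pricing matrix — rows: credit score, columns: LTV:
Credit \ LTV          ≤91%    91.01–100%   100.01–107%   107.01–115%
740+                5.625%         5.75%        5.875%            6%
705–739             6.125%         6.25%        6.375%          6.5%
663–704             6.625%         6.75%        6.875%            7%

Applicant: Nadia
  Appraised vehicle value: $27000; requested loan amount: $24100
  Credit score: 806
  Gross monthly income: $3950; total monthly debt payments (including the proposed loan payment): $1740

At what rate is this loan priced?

5.625%

Credit score 806 ≥ 663; DTI = 1,740/3,950 = 44.1% ≤ 45%
Loan-to-value = 24,100/27,000 = 89.3% — pass (115% max)
Score 806 is in the 740+ band; LTV 89.3% is in the ≤91% band → 5.625%.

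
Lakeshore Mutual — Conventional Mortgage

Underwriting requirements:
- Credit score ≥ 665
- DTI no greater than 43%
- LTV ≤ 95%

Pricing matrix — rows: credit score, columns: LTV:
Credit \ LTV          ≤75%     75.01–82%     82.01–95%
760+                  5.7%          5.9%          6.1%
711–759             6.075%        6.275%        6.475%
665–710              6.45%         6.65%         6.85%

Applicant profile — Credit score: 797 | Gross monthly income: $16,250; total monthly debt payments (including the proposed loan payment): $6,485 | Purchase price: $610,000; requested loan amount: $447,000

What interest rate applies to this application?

5.7%

Credit score 797 ≥ 665; DTI = 6,485/16,250 = 39.9% ≤ 43%
LTV = 447,000/610,000 = 73.3% ≤ 95%
Credit 797 → row 760+; LTV 73.3% → column ≤75%. Grid cell → 5.7%.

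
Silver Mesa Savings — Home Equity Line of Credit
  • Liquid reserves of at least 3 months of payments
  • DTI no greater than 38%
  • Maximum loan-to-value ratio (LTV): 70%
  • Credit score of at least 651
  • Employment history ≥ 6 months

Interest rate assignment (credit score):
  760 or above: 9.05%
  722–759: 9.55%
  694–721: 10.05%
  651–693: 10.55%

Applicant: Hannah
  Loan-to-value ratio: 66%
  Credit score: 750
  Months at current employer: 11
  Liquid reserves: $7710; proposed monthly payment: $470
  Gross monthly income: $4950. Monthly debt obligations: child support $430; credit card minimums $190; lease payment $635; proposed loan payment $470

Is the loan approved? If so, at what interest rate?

Credit score 750 ≥ 651 (meets minimum)
Reserves = 7,710/470 = 16.4 months ≥ 3
Employment 11 ≥ 6 months
LTV 66% — within 70%
Total monthly debts = (430 + 190 + 635 + 470) = 1,725. Debt-to-income = 1,725/4,950 = 34.8% — meets 38% limit
All requirements met. Score 750 falls in the 722–759 tier → 9.55%.

Approved at 9.55%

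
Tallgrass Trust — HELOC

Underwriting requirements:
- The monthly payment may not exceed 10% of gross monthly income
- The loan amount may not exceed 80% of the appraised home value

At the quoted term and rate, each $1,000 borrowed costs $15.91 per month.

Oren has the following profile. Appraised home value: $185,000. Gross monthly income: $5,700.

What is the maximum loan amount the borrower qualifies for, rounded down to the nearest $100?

$35,800

Payment cap: 10% × $5,700 = $570/month.
At $15.91 per $1,000, that supports 570/15.91 × 1,000 ≈ $35,826 → $35,800.
LTV cap: 80% × $185,000 = $148,000 → $148,000.
Binding constraint: payment-to-income.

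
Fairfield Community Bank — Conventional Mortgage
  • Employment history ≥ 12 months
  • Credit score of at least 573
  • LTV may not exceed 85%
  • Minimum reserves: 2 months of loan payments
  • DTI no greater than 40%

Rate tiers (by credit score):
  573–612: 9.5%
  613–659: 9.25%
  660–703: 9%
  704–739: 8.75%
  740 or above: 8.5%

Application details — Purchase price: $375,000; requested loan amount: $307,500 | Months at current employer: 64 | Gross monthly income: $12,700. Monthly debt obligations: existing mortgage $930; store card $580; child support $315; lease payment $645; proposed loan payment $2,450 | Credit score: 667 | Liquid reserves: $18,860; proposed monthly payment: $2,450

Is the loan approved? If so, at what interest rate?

Approved at 9%

Credit score 667 ≥ 573 (meets minimum)
Employment 64 ≥ 12 months
LTV: 307,500 ÷ 375,000 = 82%, within 85% cap
Reserves = 18,860/2,450 = 7.7 months ≥ 2
Total monthly debts = (930 + 580 + 315 + 645 + 2,450) = 4,920. DTI = 4,920/12,700 = 38.7% ≤ 40%
All requirements met. Score 667 falls in the 660–703 tier → 9%.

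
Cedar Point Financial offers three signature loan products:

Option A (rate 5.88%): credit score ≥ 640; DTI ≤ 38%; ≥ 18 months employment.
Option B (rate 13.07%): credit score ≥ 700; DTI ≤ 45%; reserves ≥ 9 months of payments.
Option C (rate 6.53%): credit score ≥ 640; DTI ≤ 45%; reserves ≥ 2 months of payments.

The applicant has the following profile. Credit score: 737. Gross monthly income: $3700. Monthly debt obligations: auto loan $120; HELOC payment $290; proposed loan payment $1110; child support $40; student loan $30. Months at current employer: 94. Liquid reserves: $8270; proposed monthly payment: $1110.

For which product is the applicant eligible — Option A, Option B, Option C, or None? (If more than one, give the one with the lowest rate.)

Option C

Total debts = (120 + 290 + 1,110 + 40 + 30) = 1,590; DTI = 1,590/3,700 = 43%.
Reserves = 8,270/1,110 = 7.5 months.
Option A: score 737 ≥ 640; DTI 43% > 38%; employment 94 ≥ 18 mo → does not qualify.
Option B: score 737 ≥ 700; DTI 43% ≤ 45%; reserves 7.5 < 9 mo → does not qualify.
Option C: score 737 ≥ 640; DTI 43% ≤ 45%; reserves 7.5 ≥ 2 mo → qualifies.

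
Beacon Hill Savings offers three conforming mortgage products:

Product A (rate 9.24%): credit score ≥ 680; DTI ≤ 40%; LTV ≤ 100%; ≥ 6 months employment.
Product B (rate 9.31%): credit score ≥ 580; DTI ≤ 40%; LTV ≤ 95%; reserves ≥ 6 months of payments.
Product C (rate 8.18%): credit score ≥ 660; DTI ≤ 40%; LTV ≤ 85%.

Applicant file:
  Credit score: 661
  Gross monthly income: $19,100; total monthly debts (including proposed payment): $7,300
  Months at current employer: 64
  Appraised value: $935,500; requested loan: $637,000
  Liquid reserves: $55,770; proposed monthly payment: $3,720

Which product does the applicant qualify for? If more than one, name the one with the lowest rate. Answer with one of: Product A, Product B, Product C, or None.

DTI = 7,300/19,100 = 38.2%.
LTV = 637,000/935,500 = 68.1%.
Reserves = 55,770/3,720 = 15.0 months.
Product A: score 661 < 680; DTI 38.2% ≤ 40%; LTV 68.1% ≤ 100%; employment 64 ≥ 6 mo → does not qualify.
Product B: score 661 ≥ 580; DTI 38.2% ≤ 40%; LTV 68.1% ≤ 95%; reserves 15.0 ≥ 6 mo → qualifies.
Product C: score 661 ≥ 660; DTI 38.2% ≤ 40%; LTV 68.1% ≤ 85% → qualifies.
Qualifying: Product B, Product C. Lowest rate is 8.18% → Product C.

Product C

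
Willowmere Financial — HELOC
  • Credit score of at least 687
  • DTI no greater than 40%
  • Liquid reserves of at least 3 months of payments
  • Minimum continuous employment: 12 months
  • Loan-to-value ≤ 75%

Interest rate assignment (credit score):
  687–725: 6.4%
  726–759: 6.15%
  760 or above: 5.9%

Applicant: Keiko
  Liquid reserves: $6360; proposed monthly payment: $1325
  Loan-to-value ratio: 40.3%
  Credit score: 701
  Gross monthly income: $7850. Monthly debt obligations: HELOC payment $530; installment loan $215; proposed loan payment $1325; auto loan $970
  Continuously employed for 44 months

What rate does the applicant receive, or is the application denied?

Approved at 6.4%

Credit score 701 ≥ 687 (meets minimum)
Employment 44 ≥ 12 months
LTV 40.3% — within 75%
Liquid reserves cover 6,360/1,325 = 4.8 months — ≥ 3 required
Total monthly debts = (530 + 215 + 1,325 + 970) = 3,040. Debt-to-income = 3,040/7,850 = 38.7% — meets 40% limit
All requirements met. Score 701 falls in the 687–725 tier → 6.4%.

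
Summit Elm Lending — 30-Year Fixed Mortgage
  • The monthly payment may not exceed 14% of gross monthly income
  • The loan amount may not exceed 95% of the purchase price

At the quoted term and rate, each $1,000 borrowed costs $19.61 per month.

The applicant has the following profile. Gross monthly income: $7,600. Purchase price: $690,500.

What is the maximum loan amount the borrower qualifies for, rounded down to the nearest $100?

$54,200

Payment cap: 14% × $7,600 = $1,064/month.
At $19.61 per $1,000, that supports 1,064/19.61 × 1,000 ≈ $54,258 → $54,200.
LTV cap: 95% × $690,500 = $655,975 → $655,900.
Binding constraint: payment-to-income.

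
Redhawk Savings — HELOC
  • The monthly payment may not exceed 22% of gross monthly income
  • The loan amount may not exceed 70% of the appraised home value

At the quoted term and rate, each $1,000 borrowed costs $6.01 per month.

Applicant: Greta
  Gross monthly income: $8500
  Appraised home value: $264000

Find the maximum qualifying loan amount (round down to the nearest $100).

Payment cap: 22% × $8,500 = $1,870/month.
At $6.01 per $1,000, that supports 1,870/6.01 × 1,000 ≈ $311,148 → $311,100.
LTV cap: 70% × $264,000 = $184,800 → $184,800.
Binding constraint: loan-to-value.

$184,800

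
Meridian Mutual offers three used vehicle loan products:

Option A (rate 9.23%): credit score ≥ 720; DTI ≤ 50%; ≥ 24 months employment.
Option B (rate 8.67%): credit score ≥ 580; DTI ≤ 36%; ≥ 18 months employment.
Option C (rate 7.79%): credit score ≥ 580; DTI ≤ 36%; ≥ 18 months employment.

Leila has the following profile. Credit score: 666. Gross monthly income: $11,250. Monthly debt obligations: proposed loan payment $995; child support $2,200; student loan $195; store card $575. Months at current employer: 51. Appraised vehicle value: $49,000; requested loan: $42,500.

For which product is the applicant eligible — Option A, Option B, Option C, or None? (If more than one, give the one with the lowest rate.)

Option C

Total debts = (995 + 2,200 + 195 + 575) = 3,965; DTI = 3,965/11,250 = 35.2%.
LTV = 42,500/49,000 = 86.7%.
Option A: score 666 < 720; DTI 35.2% ≤ 50%; employment 51 ≥ 24 mo → does not qualify.
Option B: score 666 ≥ 580; DTI 35.2% ≤ 36%; employment 51 ≥ 18 mo → qualifies.
Option C: score 666 ≥ 580; DTI 35.2% ≤ 36%; employment 51 ≥ 18 mo → qualifies.
Qualifying: Option B, Option C. Lowest rate is 7.79% → Option C.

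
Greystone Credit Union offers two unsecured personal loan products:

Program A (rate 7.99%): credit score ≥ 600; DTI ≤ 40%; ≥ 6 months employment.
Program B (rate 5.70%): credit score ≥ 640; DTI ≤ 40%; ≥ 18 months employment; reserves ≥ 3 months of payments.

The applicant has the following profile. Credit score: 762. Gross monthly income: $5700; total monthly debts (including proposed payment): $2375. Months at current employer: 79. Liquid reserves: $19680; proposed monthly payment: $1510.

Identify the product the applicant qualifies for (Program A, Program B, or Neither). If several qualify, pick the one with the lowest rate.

DTI = 2,375/5,700 = 41.7%.
Reserves = 19,680/1,510 = 13.0 months.
Program A: score 762 ≥ 600; DTI 41.7% > 40%; employment 79 ≥ 6 mo → does not qualify.
Program B: score 762 ≥ 640; DTI 41.7% > 40%; employment 79 ≥ 18 mo; reserves 13.0 ≥ 3 mo → does not qualify.

Neither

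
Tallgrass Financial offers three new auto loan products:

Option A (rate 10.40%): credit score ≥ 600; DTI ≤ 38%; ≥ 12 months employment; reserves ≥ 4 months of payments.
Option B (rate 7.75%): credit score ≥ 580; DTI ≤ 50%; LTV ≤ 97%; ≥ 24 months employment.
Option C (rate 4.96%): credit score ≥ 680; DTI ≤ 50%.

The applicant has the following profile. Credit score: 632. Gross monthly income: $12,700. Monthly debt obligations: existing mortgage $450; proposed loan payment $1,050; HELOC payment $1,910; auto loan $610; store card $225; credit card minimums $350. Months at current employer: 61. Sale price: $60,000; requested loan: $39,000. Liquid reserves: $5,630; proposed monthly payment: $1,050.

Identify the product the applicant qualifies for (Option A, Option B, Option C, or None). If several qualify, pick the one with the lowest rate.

Option B

Total debts = (450 + 1,050 + 1,910 + 610 + 225 + 350) = 4,595; DTI = 4,595/12,700 = 36.2%.
LTV = 39,000/60,000 = 65%.
Reserves = 5,630/1,050 = 5.4 months.
Option A: score 632 ≥ 600; DTI 36.2% ≤ 38%; employment 61 ≥ 12 mo; reserves 5.4 ≥ 4 mo → qualifies.
Option B: score 632 ≥ 580; DTI 36.2% ≤ 50%; LTV 65% ≤ 97%; employment 61 ≥ 24 mo → qualifies.
Option C: score 632 < 680; DTI 36.2% ≤ 50% → does not qualify.
Qualifying: Option A, Option B. Lowest rate is 7.75% → Option B.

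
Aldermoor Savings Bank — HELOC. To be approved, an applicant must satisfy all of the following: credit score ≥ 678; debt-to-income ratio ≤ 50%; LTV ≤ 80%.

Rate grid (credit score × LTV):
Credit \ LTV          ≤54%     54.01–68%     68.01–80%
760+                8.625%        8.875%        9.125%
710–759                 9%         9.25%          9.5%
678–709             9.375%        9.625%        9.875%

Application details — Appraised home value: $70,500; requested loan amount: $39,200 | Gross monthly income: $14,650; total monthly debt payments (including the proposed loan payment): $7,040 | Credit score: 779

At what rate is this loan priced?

Credit score 779 ≥ 678; DTI: 7,040 ÷ 14,650 = 48.1%, within the 50% cap
LTV: 39,200 ÷ 70,500 = 55.6%, within 80% cap
Credit 779 → row 760+; LTV 55.6% → column 54.01–68%. Grid cell → 8.875%.

8.875%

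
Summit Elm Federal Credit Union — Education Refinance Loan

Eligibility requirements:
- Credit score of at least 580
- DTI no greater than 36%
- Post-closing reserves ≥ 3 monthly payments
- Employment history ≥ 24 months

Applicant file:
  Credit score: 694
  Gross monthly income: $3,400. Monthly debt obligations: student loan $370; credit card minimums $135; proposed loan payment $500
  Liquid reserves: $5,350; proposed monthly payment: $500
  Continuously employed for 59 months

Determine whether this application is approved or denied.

Credit score 694 ≥ 580 (meets)
Total monthly debts = (370 + 135 + 500) = 1,005. DTI: 1,005 ÷ 3,400 = 29.6%, within the 36% cap
Liquid reserves cover 5,350/500 = 10.7 months — ≥ 3 required
Employment 59 ≥ 24 months
All criteria satisfied.

Approved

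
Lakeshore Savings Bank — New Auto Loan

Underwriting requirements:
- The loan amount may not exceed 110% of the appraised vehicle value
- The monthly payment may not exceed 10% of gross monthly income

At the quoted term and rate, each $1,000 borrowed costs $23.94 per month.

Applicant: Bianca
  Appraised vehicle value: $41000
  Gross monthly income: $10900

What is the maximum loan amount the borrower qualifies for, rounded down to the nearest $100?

Payment cap: 10% × $10,900 = $1,090/month.
At $23.94 per $1,000, that supports 1,090/23.94 × 1,000 ≈ $45,530 → $45,500.
LTV cap: 110% × $41,000 = $45,100 → $45,100.
Binding constraint: loan-to-value.

$45,100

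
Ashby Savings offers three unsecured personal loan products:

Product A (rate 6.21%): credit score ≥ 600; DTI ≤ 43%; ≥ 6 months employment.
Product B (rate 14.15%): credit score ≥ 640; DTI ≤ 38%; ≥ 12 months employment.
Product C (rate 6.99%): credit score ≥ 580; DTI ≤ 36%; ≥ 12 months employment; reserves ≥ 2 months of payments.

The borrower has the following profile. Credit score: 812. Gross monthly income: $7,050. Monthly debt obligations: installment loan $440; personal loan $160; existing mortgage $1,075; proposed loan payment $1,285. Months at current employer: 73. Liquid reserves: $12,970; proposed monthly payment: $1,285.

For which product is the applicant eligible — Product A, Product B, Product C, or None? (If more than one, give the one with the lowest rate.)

Total debts = (440 + 160 + 1,075 + 1,285) = 2,960; DTI = 2,960/7,050 = 42%.
Reserves = 12,970/1,285 = 10.1 months.
Product A: score 812 ≥ 600; DTI 42% ≤ 43%; employment 73 ≥ 6 mo → qualifies.
Product B: score 812 ≥ 640; DTI 42% > 38%; employment 73 ≥ 12 mo → does not qualify.
Product C: score 812 ≥ 580; DTI 42% > 36%; employment 73 ≥ 12 mo; reserves 10.1 ≥ 2 mo → does not qualify.

Product A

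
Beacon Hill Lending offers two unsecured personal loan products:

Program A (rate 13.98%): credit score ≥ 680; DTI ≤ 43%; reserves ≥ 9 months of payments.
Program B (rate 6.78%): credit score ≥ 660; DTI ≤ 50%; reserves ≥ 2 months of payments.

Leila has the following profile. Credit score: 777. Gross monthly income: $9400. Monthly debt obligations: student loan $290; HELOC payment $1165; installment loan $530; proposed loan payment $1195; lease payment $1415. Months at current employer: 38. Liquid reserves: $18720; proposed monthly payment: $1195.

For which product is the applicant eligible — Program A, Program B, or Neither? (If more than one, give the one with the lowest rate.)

Program B

Total debts = (290 + 1,165 + 530 + 1,195 + 1,415) = 4,595; DTI = 4,595/9,400 = 48.9%.
Reserves = 18,720/1,195 = 15.7 months.
Program A: score 777 ≥ 680; DTI 48.9% > 43%; reserves 15.7 ≥ 9 mo → does not qualify.
Program B: score 777 ≥ 660; DTI 48.9% ≤ 50%; reserves 15.7 ≥ 2 mo → qualifies.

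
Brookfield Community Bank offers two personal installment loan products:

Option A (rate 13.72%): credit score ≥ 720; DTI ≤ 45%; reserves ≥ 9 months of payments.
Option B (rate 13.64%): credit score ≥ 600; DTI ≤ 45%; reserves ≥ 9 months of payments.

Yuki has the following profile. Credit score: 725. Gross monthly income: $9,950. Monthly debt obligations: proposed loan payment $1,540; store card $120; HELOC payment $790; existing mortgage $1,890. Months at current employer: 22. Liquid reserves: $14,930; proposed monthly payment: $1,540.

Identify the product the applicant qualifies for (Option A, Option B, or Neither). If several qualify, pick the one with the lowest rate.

Total debts = (1,540 + 120 + 790 + 1,890) = 4,340; DTI = 4,340/9,950 = 43.6%.
Reserves = 14,930/1,540 = 9.7 months.
Option A: score 725 ≥ 720; DTI 43.6% ≤ 45%; reserves 9.7 ≥ 9 mo → qualifies.
Option B: score 725 ≥ 600; DTI 43.6% ≤ 45%; reserves 9.7 ≥ 9 mo → qualifies.
Qualifying: Option A, Option B. Lowest rate is 13.64% → Option B.

Option B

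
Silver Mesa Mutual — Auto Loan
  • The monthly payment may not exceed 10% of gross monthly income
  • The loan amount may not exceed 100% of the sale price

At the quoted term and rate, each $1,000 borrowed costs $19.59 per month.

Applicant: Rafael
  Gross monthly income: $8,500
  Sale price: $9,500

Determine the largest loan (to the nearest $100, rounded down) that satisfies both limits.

$9,500

Payment cap: 10% × $8,500 = $850/month.
At $19.59 per $1,000, that supports 850/19.59 × 1,000 ≈ $43,389 → $43,300.
LTV cap: 100% × $9,500 = $9,500 → $9,500.
Binding constraint: loan-to-value.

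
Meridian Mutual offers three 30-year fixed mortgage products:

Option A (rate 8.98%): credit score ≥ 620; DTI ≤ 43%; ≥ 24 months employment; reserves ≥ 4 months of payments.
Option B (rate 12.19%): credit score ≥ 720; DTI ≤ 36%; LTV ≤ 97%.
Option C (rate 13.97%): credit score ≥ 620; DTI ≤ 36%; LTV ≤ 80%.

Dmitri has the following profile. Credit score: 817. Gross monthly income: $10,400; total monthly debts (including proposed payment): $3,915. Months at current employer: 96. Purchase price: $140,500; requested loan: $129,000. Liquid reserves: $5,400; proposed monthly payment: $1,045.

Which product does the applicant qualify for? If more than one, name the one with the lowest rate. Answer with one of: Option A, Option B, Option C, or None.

Option A

DTI = 3,915/10,400 = 37.6%.
LTV = 129,000/140,500 = 91.8%.
Reserves = 5,400/1,045 = 5.2 months.
Option A: score 817 ≥ 620; DTI 37.6% ≤ 43%; employment 96 ≥ 24 mo; reserves 5.2 ≥ 4 mo → qualifies.
Option B: score 817 ≥ 720; DTI 37.6% > 36%; LTV 91.8% ≤ 97% → does not qualify.
Option C: score 817 ≥ 620; DTI 37.6% > 36%; LTV 91.8% > 80% → does not qualify.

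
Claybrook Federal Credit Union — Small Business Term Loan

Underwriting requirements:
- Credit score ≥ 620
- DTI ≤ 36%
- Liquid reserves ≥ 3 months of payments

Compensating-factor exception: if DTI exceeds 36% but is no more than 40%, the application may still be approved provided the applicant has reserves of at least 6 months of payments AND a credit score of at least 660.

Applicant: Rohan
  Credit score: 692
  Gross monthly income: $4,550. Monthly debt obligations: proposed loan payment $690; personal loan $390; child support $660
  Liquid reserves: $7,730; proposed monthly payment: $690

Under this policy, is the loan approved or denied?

Approved

Credit score 692 ≥ 620 (meets base)
Total debts = (690 + 390 + 660) = 1,740. DTI = 1,740/4,550 = 38.2% > 36% — standard DTI limit exceeded.
Reserves: 7,730 ÷ 690 = 11.2 months (meets 3-month minimum)
DTI 38.2% is within the 36%–40% exception band; checking compensating factors.
Reserves 11.2 ≥ 6 months; credit score 692 ≥ 660.
Both override conditions satisfied; DTI exception granted.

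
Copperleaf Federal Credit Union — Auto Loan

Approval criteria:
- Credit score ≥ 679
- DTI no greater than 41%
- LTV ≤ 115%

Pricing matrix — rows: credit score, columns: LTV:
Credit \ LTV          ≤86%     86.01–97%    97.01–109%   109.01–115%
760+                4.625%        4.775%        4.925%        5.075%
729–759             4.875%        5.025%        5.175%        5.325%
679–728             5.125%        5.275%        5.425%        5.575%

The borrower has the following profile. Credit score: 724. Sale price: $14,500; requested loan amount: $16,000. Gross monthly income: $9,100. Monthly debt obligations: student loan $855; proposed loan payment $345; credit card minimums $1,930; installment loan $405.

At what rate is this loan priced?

Credit score 724 ≥ 679; Total monthly debts = (855 + 345 + 1,930 + 405) = 3,535. Debt-to-income = 3,535/9,100 = 38.8% — meets 41% limit
LTV: 16,000 ÷ 14,500 = 110.3%, within 115% cap
Credit 724 → row 679–728; LTV 110.3% → column 109.01–115%. Grid cell → 5.575%.

5.575%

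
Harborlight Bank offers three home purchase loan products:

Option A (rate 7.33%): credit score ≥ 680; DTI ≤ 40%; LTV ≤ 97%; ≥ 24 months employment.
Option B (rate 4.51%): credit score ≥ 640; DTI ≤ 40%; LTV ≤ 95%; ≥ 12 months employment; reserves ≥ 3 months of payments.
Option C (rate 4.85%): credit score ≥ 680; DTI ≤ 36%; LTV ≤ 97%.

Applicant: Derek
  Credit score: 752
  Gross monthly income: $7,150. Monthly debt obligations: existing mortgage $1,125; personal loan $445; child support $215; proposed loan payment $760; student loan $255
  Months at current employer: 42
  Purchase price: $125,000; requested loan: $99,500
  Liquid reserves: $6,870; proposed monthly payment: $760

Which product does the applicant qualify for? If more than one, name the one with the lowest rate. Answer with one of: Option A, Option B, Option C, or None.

Total debts = (1,125 + 445 + 215 + 760 + 255) = 2,800; DTI = 2,800/7,150 = 39.2%.
LTV = 99,500/125,000 = 79.6%.
Reserves = 6,870/760 = 9.0 months.
Option A: score 752 ≥ 680; DTI 39.2% ≤ 40%; LTV 79.6% ≤ 97%; employment 42 ≥ 24 mo → qualifies.
Option B: score 752 ≥ 640; DTI 39.2% ≤ 40%; LTV 79.6% ≤ 95%; employment 42 ≥ 12 mo; reserves 9.0 ≥ 3 mo → qualifies.
Option C: score 752 ≥ 680; DTI 39.2% > 36%; LTV 79.6% ≤ 97% → does not qualify.
Qualifying: Option A, Option B. Lowest rate is 4.51% → Option B.

Option B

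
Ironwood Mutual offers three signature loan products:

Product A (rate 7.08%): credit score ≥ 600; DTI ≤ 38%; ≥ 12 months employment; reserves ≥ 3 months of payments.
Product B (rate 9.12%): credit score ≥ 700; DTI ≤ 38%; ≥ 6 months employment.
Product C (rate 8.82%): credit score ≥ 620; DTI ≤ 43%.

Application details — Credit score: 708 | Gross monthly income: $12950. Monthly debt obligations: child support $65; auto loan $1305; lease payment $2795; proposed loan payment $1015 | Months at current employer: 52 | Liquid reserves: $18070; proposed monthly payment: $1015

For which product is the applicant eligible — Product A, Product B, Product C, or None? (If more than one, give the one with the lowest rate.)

Total debts = (65 + 1,305 + 2,795 + 1,015) = 5,180; DTI = 5,180/12,950 = 40%.
Reserves = 18,070/1,015 = 17.8 months.
Product A: score 708 ≥ 600; DTI 40% > 38%; employment 52 ≥ 12 mo; reserves 17.8 ≥ 3 mo → does not qualify.
Product B: score 708 ≥ 700; DTI 40% > 38%; employment 52 ≥ 6 mo → does not qualify.
Product C: score 708 ≥ 620; DTI 40% ≤ 43% → qualifies.

Product C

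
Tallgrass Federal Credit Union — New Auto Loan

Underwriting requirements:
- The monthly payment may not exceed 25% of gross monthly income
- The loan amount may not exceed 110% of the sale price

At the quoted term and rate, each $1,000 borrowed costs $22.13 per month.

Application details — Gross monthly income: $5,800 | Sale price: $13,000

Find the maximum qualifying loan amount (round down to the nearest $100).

$14,300

Payment cap: 25% × $5,800 = $1,450/month.
At $22.13 per $1,000, that supports 1,450/22.13 × 1,000 ≈ $65,521 → $65,500.
LTV cap: 110% × $13,000 = $14,300 → $14,300.
Binding constraint: loan-to-value.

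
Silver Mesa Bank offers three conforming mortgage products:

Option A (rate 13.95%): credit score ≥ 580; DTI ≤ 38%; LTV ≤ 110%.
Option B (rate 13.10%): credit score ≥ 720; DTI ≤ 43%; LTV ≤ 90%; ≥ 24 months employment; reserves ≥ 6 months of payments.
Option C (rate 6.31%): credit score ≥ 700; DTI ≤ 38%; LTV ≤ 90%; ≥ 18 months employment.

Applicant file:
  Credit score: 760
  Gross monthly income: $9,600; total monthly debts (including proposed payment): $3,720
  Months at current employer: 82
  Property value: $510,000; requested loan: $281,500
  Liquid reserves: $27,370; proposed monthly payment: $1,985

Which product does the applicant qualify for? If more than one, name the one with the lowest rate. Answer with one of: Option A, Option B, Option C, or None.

Option B

DTI = 3,720/9,600 = 38.8%.
LTV = 281,500/510,000 = 55.2%.
Reserves = 27,370/1,985 = 13.8 months.
Option A: score 760 ≥ 580; DTI 38.8% > 38%; LTV 55.2% ≤ 110% → does not qualify.
Option B: score 760 ≥ 720; DTI 38.8% ≤ 43%; LTV 55.2% ≤ 90%; employment 82 ≥ 24 mo; reserves 13.8 ≥ 6 mo → qualifies.
Option C: score 760 ≥ 700; DTI 38.8% > 38%; LTV 55.2% ≤ 90%; employment 82 ≥ 18 mo → does not qualify.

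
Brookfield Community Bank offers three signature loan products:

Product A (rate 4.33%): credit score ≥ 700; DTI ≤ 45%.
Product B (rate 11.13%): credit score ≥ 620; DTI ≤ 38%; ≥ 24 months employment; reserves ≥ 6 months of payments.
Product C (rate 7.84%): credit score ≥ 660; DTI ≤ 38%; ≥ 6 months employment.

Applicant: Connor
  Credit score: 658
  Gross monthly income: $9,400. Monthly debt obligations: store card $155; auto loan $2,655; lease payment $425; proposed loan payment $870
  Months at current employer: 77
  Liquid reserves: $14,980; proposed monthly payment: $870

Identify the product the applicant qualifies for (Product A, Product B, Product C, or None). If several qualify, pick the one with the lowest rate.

Total debts = (155 + 2,655 + 425 + 870) = 4,105; DTI = 4,105/9,400 = 43.7%.
Reserves = 14,980/870 = 17.2 months.
Product A: score 658 < 700; DTI 43.7% ≤ 45% → does not qualify.
Product B: score 658 ≥ 620; DTI 43.7% > 38%; employment 77 ≥ 24 mo; reserves 17.2 ≥ 6 mo → does not qualify.
Product C: score 658 < 660; DTI 43.7% > 38%; employment 77 ≥ 6 mo → does not qualify.

None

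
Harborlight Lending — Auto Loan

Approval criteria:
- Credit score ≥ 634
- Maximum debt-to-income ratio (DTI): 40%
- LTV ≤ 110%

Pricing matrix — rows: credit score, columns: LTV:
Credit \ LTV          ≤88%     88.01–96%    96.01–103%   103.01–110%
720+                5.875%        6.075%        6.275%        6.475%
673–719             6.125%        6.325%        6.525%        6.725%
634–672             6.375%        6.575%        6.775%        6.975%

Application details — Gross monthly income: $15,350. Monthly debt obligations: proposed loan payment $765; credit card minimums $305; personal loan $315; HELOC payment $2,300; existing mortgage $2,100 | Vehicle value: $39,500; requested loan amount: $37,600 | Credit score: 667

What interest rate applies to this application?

6.575%

Credit score 667 ≥ 634; Total monthly debts = (765 + 305 + 315 + 2,300 + 2,100) = 5,785. Debt-to-income = 5,785/15,350 = 37.7% — meets 40% limit
LTV: 37,600 ÷ 39,500 = 95.2%, within 110% cap
Row: 667 falls in 634–672. Column: 95.2% falls in 88.01–96%. Rate = 6.575%.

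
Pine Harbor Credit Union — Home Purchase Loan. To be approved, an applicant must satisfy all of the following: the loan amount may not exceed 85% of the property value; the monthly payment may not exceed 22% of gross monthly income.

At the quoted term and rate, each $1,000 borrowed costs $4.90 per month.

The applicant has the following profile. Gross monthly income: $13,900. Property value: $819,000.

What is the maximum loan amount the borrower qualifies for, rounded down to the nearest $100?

$624,000

Payment cap: 22% × $13,900 = $3,058/month.
At $4.90 per $1,000, that supports 3,058/4.90 × 1,000 ≈ $624,081 → $624,000.
LTV cap: 85% × $819,000 = $696,150 → $696,100.
Binding constraint: payment-to-income.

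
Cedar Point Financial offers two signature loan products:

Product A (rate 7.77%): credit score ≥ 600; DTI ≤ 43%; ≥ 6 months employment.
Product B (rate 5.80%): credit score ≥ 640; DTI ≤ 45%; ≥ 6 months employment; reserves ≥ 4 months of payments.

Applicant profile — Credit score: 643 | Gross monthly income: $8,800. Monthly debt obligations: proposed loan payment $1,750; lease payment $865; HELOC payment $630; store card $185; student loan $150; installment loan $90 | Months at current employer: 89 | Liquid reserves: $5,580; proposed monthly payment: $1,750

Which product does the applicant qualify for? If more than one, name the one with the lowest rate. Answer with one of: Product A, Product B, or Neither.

Product A

Total debts = (1,750 + 865 + 630 + 185 + 150 + 90) = 3,670; DTI = 3,670/8,800 = 41.7%.
Reserves = 5,580/1,750 = 3.2 months.
Product A: score 643 ≥ 600; DTI 41.7% ≤ 43%; employment 89 ≥ 6 mo → qualifies.
Product B: score 643 ≥ 640; DTI 41.7% ≤ 45%; employment 89 ≥ 6 mo; reserves 3.2 < 4 mo → does not qualify.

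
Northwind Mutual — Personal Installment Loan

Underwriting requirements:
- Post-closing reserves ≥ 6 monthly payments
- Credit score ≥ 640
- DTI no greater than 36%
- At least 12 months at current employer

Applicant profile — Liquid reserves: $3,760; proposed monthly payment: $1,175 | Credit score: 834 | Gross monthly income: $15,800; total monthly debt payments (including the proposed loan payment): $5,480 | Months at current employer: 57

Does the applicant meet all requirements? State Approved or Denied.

Denied

Reserves: 3,760 ÷ 1,175 = 3.2 months (below 6-month minimum)
Credit score 834 ≥ 640 (meets)
DTI = 5,480/15,800 = 34.7% ≤ 36%
Employment 57 ≥ 12 months
Fails on reserves.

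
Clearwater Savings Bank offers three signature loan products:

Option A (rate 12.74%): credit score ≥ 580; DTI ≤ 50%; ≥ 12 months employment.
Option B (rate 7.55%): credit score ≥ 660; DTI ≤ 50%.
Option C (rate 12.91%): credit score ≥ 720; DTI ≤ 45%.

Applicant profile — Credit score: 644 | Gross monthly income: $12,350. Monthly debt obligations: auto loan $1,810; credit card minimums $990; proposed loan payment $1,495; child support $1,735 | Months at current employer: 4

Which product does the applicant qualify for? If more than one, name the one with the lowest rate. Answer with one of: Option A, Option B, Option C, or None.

None

Total debts = (1,810 + 990 + 1,495 + 1,735) = 6,030; DTI = 6,030/12,350 = 48.8%.
Option A: score 644 ≥ 580; DTI 48.8% ≤ 50%; employment 4 < 12 mo → does not qualify.
Option B: score 644 < 660; DTI 48.8% ≤ 50% → does not qualify.
Option C: score 644 < 720; DTI 48.8% > 45% → does not qualify.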